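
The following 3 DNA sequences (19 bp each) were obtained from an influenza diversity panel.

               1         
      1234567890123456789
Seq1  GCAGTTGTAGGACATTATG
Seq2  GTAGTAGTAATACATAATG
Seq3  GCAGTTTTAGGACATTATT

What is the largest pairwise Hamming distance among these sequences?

Pairwise Hamming distances:
  Seq1 vs Seq2: 5
  Seq1 vs Seq3: 2
  Seq2 vs Seq3: 7
The largest is 7, between Seq2 and Seq3.

7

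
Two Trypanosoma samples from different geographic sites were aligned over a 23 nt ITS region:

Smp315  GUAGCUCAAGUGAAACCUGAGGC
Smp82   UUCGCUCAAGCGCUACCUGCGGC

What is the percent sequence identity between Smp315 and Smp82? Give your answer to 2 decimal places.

Differing sites — 1:G/U; 3:A/C; 11:U/C; 13:A/C; 14:A/U; 20:A/C.
17 of the 23 sites match, so the percent identity is 17/23 × 100 = 73.91%.

73.91%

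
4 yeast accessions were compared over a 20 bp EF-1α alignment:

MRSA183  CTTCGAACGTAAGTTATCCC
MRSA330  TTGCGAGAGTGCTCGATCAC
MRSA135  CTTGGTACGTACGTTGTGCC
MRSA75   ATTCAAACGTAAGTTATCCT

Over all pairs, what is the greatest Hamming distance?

13

Pairwise Hamming distances:
  MRSA183 vs MRSA330: 10
  MRSA183 vs MRSA135: 5
  MRSA183 vs MRSA75: 3
  MRSA330 vs MRSA135: 13
  MRSA330 vs MRSA75: 12
  MRSA135 vs MRSA75: 8
The largest is 13, between MRSA330 and MRSA135.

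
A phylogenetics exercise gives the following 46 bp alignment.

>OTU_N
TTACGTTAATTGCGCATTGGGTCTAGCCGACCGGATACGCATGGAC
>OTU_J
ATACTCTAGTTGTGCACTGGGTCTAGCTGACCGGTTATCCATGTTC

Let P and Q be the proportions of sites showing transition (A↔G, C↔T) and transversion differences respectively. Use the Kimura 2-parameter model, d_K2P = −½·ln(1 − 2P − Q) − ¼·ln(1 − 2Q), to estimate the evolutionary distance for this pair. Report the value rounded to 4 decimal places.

0.3238

The sequences differ at positions 1 (T/A, transversion), 5 (G/T, transversion), 6 (T/C, transition), 9 (A/G, transition), 13 (C/T, transition), 17 (T/C, transition), 28 (C/T, transition), 35 (A/T, transversion), 38 (C/T, transition), 39 (G/C, transversion), 44 (G/T, transversion), 45 (A/T, transversion).
Of the 12 differences, 6 transitions and 6 transversions over 46 sites: P = 6/46 = 0.130435, Q = 6/46 = 0.130435.
d = −0.5·ln(0.608695) − 0.25·ln(0.739130) = −0.5·(-0.496438) − 0.25·(-0.302281) = 0.3238.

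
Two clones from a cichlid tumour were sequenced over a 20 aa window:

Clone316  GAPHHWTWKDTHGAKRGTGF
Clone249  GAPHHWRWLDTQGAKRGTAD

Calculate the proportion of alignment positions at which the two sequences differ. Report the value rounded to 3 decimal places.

0.250

Differing sites — 7:T/R; 9:K/L; 12:H/Q; 19:G/A; 20:F/D.
There are 5 differences over 20 sites, so p = 5/20 = 0.250.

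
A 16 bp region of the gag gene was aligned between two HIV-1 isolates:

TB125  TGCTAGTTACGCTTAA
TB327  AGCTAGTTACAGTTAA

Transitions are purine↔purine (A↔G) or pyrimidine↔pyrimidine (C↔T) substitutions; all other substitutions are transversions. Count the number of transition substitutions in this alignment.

1

The sequences differ at positions 1 (T/A, transversion), 11 (G/A, transition), 12 (C/G, transversion).
Of the 3 differences, 1 transition and 2 transversions, so the answer is 1.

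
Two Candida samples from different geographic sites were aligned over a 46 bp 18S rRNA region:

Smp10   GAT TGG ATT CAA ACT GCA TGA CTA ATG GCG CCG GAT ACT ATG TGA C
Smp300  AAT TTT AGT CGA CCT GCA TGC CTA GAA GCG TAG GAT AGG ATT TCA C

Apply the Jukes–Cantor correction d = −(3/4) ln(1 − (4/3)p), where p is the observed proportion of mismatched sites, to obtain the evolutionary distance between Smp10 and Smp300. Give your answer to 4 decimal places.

The sequences differ at positions 1 (G/A), 5 (G/T), 6 (G/T), 8 (T/G), 11 (A/G), 13 (A/C), 21 (A/C), 25 (A/G), 26 (T/A), 27 (G/A), 31 (C/T), 32 (C/A), 38 (C/G), 39 (T/G), 42 (G/T), 44 (G/C).
p = 16/46 = 0.347826.
d = −0.75 · ln(1 − (4/3)·0.347826) = −0.75 · ln(0.536232) = −0.75 · (-0.623188) = 0.4674.

0.4674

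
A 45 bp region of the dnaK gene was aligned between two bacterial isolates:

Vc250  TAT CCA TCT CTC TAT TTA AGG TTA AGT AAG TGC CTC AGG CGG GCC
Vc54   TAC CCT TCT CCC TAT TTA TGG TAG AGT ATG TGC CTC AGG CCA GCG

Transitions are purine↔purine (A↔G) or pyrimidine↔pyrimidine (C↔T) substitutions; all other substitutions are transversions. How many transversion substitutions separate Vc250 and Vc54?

Differing sites — 3:T/C (Ti); 6:A/T (Tv); 11:T/C (Ti); 19:A/T (Tv); 23:T/A (Tv); 24:A/G (Ti); 29:A/T (Tv); 41:G/C (Tv); 42:G/A (Ti); 45:C/G (Tv).
Of the 10 differences, 4 transitions and 6 transversions, so the answer is 6.

6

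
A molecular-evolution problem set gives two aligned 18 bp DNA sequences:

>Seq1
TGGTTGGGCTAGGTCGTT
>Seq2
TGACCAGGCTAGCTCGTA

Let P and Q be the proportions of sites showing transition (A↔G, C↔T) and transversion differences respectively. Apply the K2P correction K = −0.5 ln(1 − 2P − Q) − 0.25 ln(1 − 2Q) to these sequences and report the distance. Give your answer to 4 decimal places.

0.4683

Differing sites — 3:G/A (Ti); 4:T/C (Ti); 5:T/C (Ti); 6:G/A (Ti); 13:G/C (Tv); 18:T/A (Tv).
Of the 6 differences, 4 transitions and 2 transversions over 18 sites: P = 4/18 = 0.222222, Q = 2/18 = 0.111111.
d = −0.5·ln(0.444445) − 0.25·ln(0.777778) = −0.5·(-0.810929) − 0.25·(-0.251314) = 0.4683.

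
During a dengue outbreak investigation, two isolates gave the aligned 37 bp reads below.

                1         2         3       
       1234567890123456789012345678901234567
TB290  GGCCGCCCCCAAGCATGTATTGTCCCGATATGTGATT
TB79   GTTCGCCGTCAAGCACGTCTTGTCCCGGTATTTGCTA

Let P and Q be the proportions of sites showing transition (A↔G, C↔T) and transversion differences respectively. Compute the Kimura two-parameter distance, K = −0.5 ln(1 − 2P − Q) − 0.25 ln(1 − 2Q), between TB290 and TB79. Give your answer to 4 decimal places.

0.3357

Differing sites — 2:G/T (Tv); 3:C/T (Ti); 8:C/G (Tv); 9:C/T (Ti); 16:T/C (Ti); 19:A/C (Tv); 28:A/G (Ti); 32:G/T (Tv); 35:A/C (Tv); 37:T/A (Tv).
Of the 10 differences, 4 transitions and 6 transversions over 37 sites: P = 4/37 = 0.108108, Q = 6/37 = 0.162162.
d = −0.5·ln(0.621622) − 0.25·ln(0.675676) = −0.5·(-0.475423) − 0.25·(-0.392042) = 0.3357.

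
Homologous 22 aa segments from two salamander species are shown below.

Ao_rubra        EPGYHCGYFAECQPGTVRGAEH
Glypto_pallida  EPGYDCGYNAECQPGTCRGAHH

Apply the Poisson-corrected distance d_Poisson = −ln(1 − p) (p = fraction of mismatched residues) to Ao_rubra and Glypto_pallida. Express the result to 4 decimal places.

Differing sites — 5:H/D; 9:F/N; 17:V/C; 21:E/H.
p = 4/22 = 0.181818.
d = −ln(1 − 0.181818) = −ln(0.818182) = 0.2007.

0.2007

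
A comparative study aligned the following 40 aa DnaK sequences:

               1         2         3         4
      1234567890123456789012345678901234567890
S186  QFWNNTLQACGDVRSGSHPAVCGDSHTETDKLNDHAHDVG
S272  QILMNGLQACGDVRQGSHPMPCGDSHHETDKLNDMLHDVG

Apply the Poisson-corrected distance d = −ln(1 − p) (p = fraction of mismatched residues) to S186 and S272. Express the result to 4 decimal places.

Mismatches occur at site 2 (F↔I), site 3 (W↔L), site 4 (N↔M), site 6 (T↔G), site 15 (S↔Q), site 20 (A↔M), site 21 (V↔P), site 27 (T↔H), site 35 (H↔M), site 36 (A↔L).
p = 10/40 = 0.250000.
d = −ln(1 − 0.250000) = −ln(0.750000) = 0.2877.

0.2877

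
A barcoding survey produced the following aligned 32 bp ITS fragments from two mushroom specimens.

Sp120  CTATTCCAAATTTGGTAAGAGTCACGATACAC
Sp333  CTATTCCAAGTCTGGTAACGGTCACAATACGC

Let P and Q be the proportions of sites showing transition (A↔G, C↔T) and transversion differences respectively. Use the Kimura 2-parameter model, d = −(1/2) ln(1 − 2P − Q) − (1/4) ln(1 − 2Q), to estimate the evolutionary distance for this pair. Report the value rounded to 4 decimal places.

The sequences differ at positions 10 (A/G, transition), 12 (T/C, transition), 19 (G/C, transversion), 20 (A/G, transition), 26 (G/A, transition), 31 (A/G, transition).
Of the 6 differences, 5 transitions and 1 transversion over 32 sites: P = 5/32 = 0.156250, Q = 1/32 = 0.031250.
d = −0.5·ln(0.656250) − 0.25·ln(0.937500) = −0.5·(-0.421213) − 0.25·(-0.064539) = 0.2267.

0.2267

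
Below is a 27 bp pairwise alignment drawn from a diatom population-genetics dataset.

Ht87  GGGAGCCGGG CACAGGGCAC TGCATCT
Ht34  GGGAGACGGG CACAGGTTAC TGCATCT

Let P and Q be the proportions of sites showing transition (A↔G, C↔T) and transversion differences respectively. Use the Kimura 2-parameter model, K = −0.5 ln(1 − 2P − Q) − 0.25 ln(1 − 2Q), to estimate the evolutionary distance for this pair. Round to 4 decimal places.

0.1203

Mismatches occur at site 6 (C↔A, transversion), site 17 (G↔T, transversion), site 18 (C↔T, transition).
Of the 3 differences, 1 transition and 2 transversions over 27 sites: P = 1/27 = 0.037037, Q = 2/27 = 0.074074.
d = −0.5·ln(0.851852) − 0.25·ln(0.851852) = −0.5·(-0.160342) − 0.25·(-0.160342) = 0.1203.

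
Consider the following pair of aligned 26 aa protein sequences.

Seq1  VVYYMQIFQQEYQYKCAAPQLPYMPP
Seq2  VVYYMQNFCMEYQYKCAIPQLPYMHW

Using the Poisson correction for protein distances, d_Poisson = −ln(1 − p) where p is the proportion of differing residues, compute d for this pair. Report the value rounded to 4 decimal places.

Differing sites — 7:I/N; 9:Q/C; 10:Q/M; 18:A/I; 25:P/H; 26:P/W.
p = 6/26 = 0.230769.
d = −ln(1 − 0.230769) = −ln(0.769231) = 0.2624.

0.2624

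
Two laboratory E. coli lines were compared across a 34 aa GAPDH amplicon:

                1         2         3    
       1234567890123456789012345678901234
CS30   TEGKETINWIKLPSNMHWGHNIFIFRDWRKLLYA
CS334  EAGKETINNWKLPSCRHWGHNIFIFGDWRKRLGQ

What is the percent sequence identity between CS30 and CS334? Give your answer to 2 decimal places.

70.59%

Mismatches occur at site 1 (T/E), site 2 (E/A), site 9 (W/N), site 10 (I/W), site 15 (N/C), site 16 (M/R), site 26 (R/G), site 31 (L/R), site 33 (Y/G), site 34 (A/Q).
24 of the 34 sites match, so the percent identity is 24/34 × 100 = 70.59%.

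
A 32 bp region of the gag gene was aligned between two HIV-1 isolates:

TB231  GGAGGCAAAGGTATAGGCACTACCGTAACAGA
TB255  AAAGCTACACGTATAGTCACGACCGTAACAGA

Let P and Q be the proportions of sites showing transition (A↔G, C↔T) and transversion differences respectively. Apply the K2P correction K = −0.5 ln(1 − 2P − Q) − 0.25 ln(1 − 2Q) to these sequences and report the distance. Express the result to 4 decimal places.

0.3043

Mismatches occur at site 1 (G/A, transition), site 2 (G/A, transition), site 5 (G/C, transversion), site 6 (C/T, transition), site 8 (A/C, transversion), site 10 (G/C, transversion), site 17 (G/T, transversion), site 21 (T/G, transversion).
Of the 8 differences, 3 transitions and 5 transversions over 32 sites: P = 3/32 = 0.093750, Q = 5/32 = 0.156250.
d = −0.5·ln(0.656250) − 0.25·ln(0.687500) = −0.5·(-0.421213) − 0.25·(-0.374693) = 0.3043.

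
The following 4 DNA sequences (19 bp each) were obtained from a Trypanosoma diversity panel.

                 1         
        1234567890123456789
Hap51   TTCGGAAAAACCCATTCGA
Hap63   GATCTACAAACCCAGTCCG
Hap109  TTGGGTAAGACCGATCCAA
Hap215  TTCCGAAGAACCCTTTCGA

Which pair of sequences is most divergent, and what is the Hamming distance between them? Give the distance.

Pairwise Hamming distances:
  Hap51 vs Hap63: 9
  Hap51 vs Hap109: 6
  Hap51 vs Hap215: 3
  Hap63 vs Hap109: 13
  Hap63 vs Hap215: 10
  Hap109 vs Hap215: 9
The largest is 13, between Hap63 and Hap109.

13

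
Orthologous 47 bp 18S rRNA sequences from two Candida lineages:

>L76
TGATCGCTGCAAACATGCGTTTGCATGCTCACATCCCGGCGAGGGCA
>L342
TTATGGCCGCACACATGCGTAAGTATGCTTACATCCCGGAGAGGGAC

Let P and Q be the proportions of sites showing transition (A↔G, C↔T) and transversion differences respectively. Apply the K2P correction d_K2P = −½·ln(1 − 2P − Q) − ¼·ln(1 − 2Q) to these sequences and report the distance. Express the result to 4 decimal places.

0.2809

Mismatches occur at site 2 (G→T, transversion), site 5 (C→G, transversion), site 8 (T→C, transition), site 12 (A→C, transversion), site 21 (T→A, transversion), site 22 (T→A, transversion), site 24 (C→T, transition), site 30 (C→T, transition), site 40 (C→A, transversion), site 46 (C→A, transversion), site 47 (A→C, transversion).
Of the 11 differences, 3 transitions and 8 transversions over 47 sites: P = 3/47 = 0.063830, Q = 8/47 = 0.170213.
d = −0.5·ln(0.702127) − 0.25·ln(0.659574) = −0.5·(-0.353641) − 0.25·(-0.416161) = 0.2809.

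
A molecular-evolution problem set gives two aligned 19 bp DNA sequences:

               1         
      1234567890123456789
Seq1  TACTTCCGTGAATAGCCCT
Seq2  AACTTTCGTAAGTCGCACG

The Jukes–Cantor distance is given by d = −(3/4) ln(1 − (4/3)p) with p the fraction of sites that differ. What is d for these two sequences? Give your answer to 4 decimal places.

The sequences differ at positions 1 (T/A), 6 (C/T), 10 (G/A), 12 (A/G), 14 (A/C), 17 (C/A), 19 (T/G).
p = 7/19 = 0.368421.
d = −0.75 · ln(1 − (4/3)·0.368421) = −0.75 · ln(0.508772) = −0.75 · (-0.675755) = 0.5068.

0.5068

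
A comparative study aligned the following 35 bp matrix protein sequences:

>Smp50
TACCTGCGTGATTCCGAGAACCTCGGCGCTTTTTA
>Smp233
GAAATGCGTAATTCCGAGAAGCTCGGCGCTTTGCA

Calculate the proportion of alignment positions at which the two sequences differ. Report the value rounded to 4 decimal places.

Differing sites — 1:T/G; 3:C/A; 4:C/A; 10:G/A; 21:C/G; 33:T/G; 34:T/C.
There are 7 differences over 35 sites, so p = 7/35 = 0.2000.

0.2000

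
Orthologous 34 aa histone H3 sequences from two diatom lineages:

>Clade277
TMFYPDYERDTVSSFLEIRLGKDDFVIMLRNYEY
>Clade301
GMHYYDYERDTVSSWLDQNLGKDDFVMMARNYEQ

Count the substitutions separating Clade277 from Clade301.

Differing sites — 1:T/G; 3:F/H; 5:P/Y; 15:F/W; 17:E/D; 18:I/Q; 19:R/N; 27:I/M; 29:L/A; 34:Y/Q.
That gives 10 mismatches out of 34 aligned sites, so the Hamming distance is 10.

10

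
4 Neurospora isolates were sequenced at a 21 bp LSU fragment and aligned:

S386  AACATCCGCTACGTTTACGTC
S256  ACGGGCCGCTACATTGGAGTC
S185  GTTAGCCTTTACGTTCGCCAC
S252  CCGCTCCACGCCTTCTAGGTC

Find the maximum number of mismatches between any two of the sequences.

16

Pairwise Hamming distances:
  S386 vs S256: 8
  S386 vs S185: 10
  S386 vs S252: 10
  S256 vs S185: 11
  S256 vs S252: 11
  S185 vs S252: 16
The largest is 16, between S185 and S252.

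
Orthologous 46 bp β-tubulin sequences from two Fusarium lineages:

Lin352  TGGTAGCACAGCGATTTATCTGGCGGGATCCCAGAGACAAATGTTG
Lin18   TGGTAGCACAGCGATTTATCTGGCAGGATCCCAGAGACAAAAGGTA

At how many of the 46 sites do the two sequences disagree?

Mismatches occur at site 25 (G/A), site 42 (T/A), site 44 (T/G), site 46 (G/A).
That gives 4 mismatches out of 46 aligned sites, so the Hamming distance is 4.

4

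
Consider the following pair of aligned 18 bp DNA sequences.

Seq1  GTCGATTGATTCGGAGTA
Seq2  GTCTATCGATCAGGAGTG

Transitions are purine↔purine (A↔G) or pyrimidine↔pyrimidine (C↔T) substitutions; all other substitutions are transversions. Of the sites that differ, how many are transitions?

The sequences differ at positions 4 (G/T, transversion), 7 (T/C, transition), 11 (T/C, transition), 12 (C/A, transversion), 18 (A/G, transition).
Of the 5 differences, 3 transitions and 2 transversions, so the answer is 3.

3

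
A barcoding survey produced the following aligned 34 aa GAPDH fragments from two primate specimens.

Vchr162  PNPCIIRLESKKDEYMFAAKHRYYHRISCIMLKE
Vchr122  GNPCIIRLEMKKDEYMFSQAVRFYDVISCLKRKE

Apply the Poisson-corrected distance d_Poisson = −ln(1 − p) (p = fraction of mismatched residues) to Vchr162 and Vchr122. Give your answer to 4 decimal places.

0.4353

Mismatches occur at site 1 (P→G), site 10 (S→M), site 18 (A→S), site 19 (A→Q), site 20 (K→A), site 21 (H→V), site 23 (Y→F), site 25 (H→D), site 26 (R→V), site 30 (I→L), site 31 (M→K), site 32 (L→R).
p = 12/34 = 0.352941.
d = −ln(1 − 0.352941) = −ln(0.647059) = 0.4353.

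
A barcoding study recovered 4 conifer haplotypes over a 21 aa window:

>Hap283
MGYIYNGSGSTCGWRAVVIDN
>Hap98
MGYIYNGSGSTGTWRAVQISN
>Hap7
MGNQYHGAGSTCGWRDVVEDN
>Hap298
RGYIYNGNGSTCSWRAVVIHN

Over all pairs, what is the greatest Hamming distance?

10

Pairwise Hamming distances:
  Hap283 vs Hap98: 4
  Hap283 vs Hap7: 6
  Hap283 vs Hap298: 4
  Hap98 vs Hap7: 10
  Hap98 vs Hap298: 6
  Hap7 vs Hap298: 9
The largest is 10, between Hap98 and Hap7.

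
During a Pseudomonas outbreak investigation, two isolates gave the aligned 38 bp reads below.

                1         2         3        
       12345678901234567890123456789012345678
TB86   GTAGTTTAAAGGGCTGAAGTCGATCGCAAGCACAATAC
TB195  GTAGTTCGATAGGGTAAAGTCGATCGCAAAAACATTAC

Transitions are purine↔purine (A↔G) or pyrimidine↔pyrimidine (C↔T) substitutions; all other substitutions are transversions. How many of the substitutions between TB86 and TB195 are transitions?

5

The sequences differ at positions 7 (T/C, transition), 8 (A/G, transition), 10 (A/T, transversion), 11 (G/A, transition), 14 (C/G, transversion), 16 (G/A, transition), 30 (G/A, transition), 31 (C/A, transversion), 35 (A/T, transversion).
Of the 9 differences, 5 transitions and 4 transversions, so the answer is 5.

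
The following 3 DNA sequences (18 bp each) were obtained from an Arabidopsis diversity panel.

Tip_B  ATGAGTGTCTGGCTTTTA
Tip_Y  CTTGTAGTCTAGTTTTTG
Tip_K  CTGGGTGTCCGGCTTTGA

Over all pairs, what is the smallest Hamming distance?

Pairwise Hamming distances:
  Tip_B vs Tip_Y: 8
  Tip_B vs Tip_K: 4
  Tip_Y vs Tip_K: 8
The smallest is 4, between Tip_B and Tip_K.

4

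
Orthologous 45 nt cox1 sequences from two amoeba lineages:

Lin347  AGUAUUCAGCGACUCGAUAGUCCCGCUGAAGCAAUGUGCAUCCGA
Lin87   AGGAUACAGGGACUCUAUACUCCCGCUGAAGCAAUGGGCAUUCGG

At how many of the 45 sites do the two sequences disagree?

8

Differing sites — 3:U/G; 6:U/A; 10:C/G; 16:G/U; 20:G/C; 37:U/G; 42:C/U; 45:A/G.
That gives 8 mismatches out of 45 aligned sites, so the Hamming distance is 8.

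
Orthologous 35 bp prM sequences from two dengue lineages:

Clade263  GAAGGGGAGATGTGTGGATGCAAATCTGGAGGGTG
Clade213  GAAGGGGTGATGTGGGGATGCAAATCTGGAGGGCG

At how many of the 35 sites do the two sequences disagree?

3

Differing sites — 8:A/T; 15:T/G; 34:T/C.
That gives 3 mismatches out of 35 aligned sites, so the Hamming distance is 3.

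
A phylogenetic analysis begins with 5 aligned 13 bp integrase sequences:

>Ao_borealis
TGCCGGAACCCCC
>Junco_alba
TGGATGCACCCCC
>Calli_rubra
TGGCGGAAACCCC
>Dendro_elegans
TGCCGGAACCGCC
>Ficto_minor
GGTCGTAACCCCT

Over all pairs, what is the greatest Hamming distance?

Pairwise Hamming distances:
  Ao_borealis vs Junco_alba: 4
  Ao_borealis vs Calli_rubra: 2
  Ao_borealis vs Dendro_elegans: 1
  Ao_borealis vs Ficto_minor: 4
  Junco_alba vs Calli_rubra: 4
  Junco_alba vs Dendro_elegans: 5
  Junco_alba vs Ficto_minor: 7
  Calli_rubra vs Dendro_elegans: 3
  Calli_rubra vs Ficto_minor: 5
  Dendro_elegans vs Ficto_minor: 5
The largest is 7, between Junco_alba and Ficto_minor.

7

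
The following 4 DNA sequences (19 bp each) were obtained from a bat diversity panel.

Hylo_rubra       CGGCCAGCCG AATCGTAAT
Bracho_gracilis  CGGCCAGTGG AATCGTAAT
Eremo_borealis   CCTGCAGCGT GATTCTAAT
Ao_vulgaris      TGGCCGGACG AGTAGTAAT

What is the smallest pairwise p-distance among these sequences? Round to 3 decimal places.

0.105

Pairwise Hamming distances:
  Hylo_rubra vs Bracho_gracilis: 2
  Hylo_rubra vs Eremo_borealis: 8
  Hylo_rubra vs Ao_vulgaris: 5
  Bracho_gracilis vs Eremo_borealis: 8
  Bracho_gracilis vs Ao_vulgaris: 6
  Eremo_borealis vs Ao_vulgaris: 12
The smallest is 2 mismatches, between Hylo_rubra and Bracho_gracilis; p = 2/19 = 0.105.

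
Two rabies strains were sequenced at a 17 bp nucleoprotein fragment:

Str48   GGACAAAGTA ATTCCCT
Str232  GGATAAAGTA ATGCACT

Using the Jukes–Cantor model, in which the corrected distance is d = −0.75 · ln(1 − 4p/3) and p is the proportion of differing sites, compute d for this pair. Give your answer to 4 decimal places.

Mismatches occur at site 4 (C↔T), site 13 (T↔G), site 15 (C↔A).
p = 3/17 = 0.176471.
d = −0.75 · ln(1 − (4/3)·0.176471) = −0.75 · ln(0.764705) = −0.75 · (-0.268265) = 0.2012.

0.2012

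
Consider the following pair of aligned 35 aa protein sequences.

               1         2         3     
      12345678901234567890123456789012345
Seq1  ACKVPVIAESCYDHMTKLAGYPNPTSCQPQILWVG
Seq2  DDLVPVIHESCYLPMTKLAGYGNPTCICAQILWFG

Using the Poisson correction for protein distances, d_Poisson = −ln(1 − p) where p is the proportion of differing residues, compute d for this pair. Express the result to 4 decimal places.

Differing sites — 1:A/D; 2:C/D; 3:K/L; 8:A/H; 13:D/L; 14:H/P; 22:P/G; 26:S/C; 27:C/I; 28:Q/C; 29:P/A; 34:V/F.
p = 12/35 = 0.342857.
d = −ln(1 − 0.342857) = −ln(0.657143) = 0.4199.

0.4199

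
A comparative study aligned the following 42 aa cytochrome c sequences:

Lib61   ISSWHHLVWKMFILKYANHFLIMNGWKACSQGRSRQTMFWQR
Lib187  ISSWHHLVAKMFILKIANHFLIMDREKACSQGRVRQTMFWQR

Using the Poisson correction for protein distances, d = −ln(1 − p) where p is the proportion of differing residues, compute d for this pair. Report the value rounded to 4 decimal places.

Mismatches occur at site 9 (W/A), site 16 (Y/I), site 24 (N/D), site 25 (G/R), site 26 (W/E), site 34 (S/V).
p = 6/42 = 0.142857.
d = −ln(1 − 0.142857) = −ln(0.857143) = 0.1542.

0.1542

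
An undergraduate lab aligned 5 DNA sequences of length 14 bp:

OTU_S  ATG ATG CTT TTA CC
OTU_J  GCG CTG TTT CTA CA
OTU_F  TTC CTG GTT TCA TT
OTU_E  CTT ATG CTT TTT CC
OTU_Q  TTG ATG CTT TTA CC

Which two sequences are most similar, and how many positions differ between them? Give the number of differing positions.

Pairwise Hamming distances:
  OTU_S vs OTU_J: 6
  OTU_S vs OTU_F: 7
  OTU_S vs OTU_E: 3
  OTU_S vs OTU_Q: 1
  OTU_J vs OTU_F: 8
  OTU_J vs OTU_E: 8
  OTU_J vs OTU_Q: 6
  OTU_F vs OTU_E: 8
  OTU_F vs OTU_Q: 6
  OTU_E vs OTU_Q: 3
The smallest is 1, between OTU_S and OTU_Q.

1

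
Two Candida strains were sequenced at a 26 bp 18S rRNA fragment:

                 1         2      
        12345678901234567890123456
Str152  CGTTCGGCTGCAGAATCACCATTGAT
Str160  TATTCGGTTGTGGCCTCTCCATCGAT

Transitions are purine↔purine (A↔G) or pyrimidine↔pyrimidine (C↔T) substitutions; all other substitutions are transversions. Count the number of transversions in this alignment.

3

Mismatches occur at site 1 (C→T, transition), site 2 (G→A, transition), site 8 (C→T, transition), site 11 (C→T, transition), site 12 (A→G, transition), site 14 (A→C, transversion), site 15 (A→C, transversion), site 18 (A→T, transversion), site 23 (T→C, transition).
Of the 9 differences, 6 transitions and 3 transversions, so the answer is 3.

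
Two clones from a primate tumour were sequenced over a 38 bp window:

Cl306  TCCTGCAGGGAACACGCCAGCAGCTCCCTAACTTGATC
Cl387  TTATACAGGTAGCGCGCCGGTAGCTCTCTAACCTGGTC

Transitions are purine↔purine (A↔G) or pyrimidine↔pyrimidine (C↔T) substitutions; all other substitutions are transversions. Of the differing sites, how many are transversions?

2

Mismatches occur at site 2 (C↔T, transition), site 3 (C↔A, transversion), site 5 (G↔A, transition), site 10 (G↔T, transversion), site 12 (A↔G, transition), site 14 (A↔G, transition), site 19 (A↔G, transition), site 21 (C↔T, transition), site 27 (C↔T, transition), site 33 (T↔C, transition), site 36 (A↔G, transition).
Of the 11 differences, 9 transitions and 2 transversions, so the answer is 2.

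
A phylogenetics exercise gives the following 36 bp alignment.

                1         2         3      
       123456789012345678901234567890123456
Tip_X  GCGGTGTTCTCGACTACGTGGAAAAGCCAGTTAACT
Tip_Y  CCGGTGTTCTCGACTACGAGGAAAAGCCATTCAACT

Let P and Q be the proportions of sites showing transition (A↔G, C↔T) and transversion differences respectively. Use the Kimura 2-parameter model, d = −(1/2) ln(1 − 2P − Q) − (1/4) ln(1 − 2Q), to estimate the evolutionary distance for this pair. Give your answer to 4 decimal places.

Mismatches occur at site 1 (G↔C, transversion), site 19 (T↔A, transversion), site 30 (G↔T, transversion), site 32 (T↔C, transition).
Of the 4 differences, 1 transition and 3 transversions over 36 sites: P = 1/36 = 0.027778, Q = 3/36 = 0.083333.
d = −0.5·ln(0.861111) − 0.25·ln(0.833334) = −0.5·(-0.149532) − 0.25·(-0.182321) = 0.1203.

0.1203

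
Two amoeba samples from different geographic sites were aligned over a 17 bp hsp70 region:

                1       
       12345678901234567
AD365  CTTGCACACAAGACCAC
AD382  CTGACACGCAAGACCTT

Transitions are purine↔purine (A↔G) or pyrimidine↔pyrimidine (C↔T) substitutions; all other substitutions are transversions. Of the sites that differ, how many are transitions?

Differing sites — 3:T/G (Tv); 4:G/A (Ti); 8:A/G (Ti); 16:A/T (Tv); 17:C/T (Ti).
Of the 5 differences, 3 transitions and 2 transversions, so the answer is 3.

3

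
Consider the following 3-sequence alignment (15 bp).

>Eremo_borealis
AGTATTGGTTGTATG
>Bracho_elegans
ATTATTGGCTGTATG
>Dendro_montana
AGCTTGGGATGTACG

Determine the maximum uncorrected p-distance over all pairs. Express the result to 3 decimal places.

0.400

Pairwise Hamming distances:
  Eremo_borealis vs Bracho_elegans: 2
  Eremo_borealis vs Dendro_montana: 5
  Bracho_elegans vs Dendro_montana: 6
The largest is 6 mismatches, between Bracho_elegans and Dendro_montana; p = 6/15 = 0.400.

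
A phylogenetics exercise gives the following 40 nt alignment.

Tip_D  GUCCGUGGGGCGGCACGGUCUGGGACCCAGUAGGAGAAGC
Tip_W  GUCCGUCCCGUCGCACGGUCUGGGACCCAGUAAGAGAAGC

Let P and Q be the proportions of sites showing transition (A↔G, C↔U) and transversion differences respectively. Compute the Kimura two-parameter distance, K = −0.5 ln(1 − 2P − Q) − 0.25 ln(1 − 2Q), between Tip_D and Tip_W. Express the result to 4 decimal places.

The sequences differ at positions 7 (G/C, transversion), 8 (G/C, transversion), 9 (G/C, transversion), 11 (C/U, transition), 12 (G/C, transversion), 33 (G/A, transition).
Of the 6 differences, 2 transitions and 4 transversions over 40 sites: P = 2/40 = 0.050000, Q = 4/40 = 0.100000.
d = −0.5·ln(0.800000) − 0.25·ln(0.800000) = −0.5·(-0.223144) − 0.25·(-0.223144) = 0.1674.

0.1674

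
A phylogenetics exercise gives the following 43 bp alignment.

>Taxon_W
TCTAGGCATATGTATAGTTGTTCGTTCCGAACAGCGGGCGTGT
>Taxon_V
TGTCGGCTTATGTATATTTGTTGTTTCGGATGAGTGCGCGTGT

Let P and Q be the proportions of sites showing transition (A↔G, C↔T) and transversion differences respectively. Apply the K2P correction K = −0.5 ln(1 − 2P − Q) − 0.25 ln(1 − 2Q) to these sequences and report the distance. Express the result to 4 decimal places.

Mismatches occur at site 2 (C→G, transversion), site 4 (A→C, transversion), site 8 (A→T, transversion), site 17 (G→T, transversion), site 23 (C→G, transversion), site 24 (G→T, transversion), site 28 (C→G, transversion), site 31 (A→T, transversion), site 32 (C→G, transversion), site 35 (C→T, transition), site 37 (G→C, transversion).
Of the 11 differences, 1 transition and 10 transversions over 43 sites: P = 1/43 = 0.023256, Q = 10/43 = 0.232558.
d = −0.5·ln(0.720930) − 0.25·ln(0.534884) = −0.5·(-0.327213) − 0.25·(-0.625705) = 0.3200.

0.3200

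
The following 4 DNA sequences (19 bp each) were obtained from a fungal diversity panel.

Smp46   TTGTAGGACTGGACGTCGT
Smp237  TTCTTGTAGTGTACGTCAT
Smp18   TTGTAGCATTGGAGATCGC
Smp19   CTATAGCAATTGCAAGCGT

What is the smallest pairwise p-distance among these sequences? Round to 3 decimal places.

Pairwise Hamming distances:
  Smp46 vs Smp237: 6
  Smp46 vs Smp18: 5
  Smp46 vs Smp19: 9
  Smp237 vs Smp18: 9
  Smp237 vs Smp19: 12
  Smp18 vs Smp19: 8
The smallest is 5 mismatches, between Smp46 and Smp18; p = 5/19 = 0.263.

0.263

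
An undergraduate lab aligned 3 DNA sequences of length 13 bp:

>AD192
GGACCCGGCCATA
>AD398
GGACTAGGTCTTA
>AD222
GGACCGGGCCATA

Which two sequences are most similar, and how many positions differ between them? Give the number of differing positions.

Pairwise Hamming distances:
  AD192 vs AD398: 4
  AD192 vs AD222: 1
  AD398 vs AD222: 4
The smallest is 1, between AD192 and AD222.

1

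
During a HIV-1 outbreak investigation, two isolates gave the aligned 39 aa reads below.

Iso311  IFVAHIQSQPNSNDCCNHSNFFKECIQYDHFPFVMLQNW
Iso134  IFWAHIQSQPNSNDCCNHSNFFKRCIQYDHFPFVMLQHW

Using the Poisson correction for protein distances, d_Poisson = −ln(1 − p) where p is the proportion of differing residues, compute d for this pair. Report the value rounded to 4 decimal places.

Mismatches occur at site 3 (V/W), site 24 (E/R), site 38 (N/H).
p = 3/39 = 0.076923.
d = −ln(1 − 0.076923) = −ln(0.923077) = 0.0800.

0.0800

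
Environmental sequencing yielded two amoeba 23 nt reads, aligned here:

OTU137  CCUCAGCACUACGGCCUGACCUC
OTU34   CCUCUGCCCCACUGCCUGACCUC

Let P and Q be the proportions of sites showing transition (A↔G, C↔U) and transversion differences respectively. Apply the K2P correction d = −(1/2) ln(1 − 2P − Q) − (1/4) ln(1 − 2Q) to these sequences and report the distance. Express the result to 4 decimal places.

The sequences differ at positions 5 (A/U, transversion), 8 (A/C, transversion), 10 (U/C, transition), 13 (G/U, transversion).
Of the 4 differences, 1 transition and 3 transversions over 23 sites: P = 1/23 = 0.043478, Q = 3/23 = 0.130435.
d = −0.5·ln(0.782609) − 0.25·ln(0.739130) = −0.5·(-0.245122) − 0.25·(-0.302281) = 0.1981.

0.1981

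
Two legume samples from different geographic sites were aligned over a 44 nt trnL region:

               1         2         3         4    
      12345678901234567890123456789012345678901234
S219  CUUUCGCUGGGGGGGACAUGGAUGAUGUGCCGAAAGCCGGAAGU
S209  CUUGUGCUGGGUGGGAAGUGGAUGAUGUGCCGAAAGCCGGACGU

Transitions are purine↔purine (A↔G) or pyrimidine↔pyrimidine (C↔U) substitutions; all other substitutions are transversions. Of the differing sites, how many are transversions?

Differing sites — 4:U/G (Tv); 5:C/U (Ti); 12:G/U (Tv); 17:C/A (Tv); 18:A/G (Ti); 42:A/C (Tv).
Of the 6 differences, 2 transitions and 4 transversions, so the answer is 4.

4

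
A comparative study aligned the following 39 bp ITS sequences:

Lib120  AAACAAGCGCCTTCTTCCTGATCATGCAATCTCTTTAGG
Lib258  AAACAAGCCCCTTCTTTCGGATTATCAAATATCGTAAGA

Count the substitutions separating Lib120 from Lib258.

The sequences differ at positions 9 (G/C), 17 (C/T), 19 (T/G), 23 (C/T), 26 (G/C), 27 (C/A), 31 (C/A), 34 (T/G), 36 (T/A), 39 (G/A).
That gives 10 mismatches out of 39 aligned sites, so the Hamming distance is 10.

10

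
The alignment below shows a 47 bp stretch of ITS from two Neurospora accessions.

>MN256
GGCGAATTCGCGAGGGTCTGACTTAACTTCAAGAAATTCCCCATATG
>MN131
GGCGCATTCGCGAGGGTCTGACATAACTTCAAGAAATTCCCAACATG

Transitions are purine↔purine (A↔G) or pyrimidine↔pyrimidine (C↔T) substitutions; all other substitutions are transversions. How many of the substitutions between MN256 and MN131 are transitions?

1

Differing sites — 5:A/C (Tv); 23:T/A (Tv); 42:C/A (Tv); 44:T/C (Ti).
Of the 4 differences, 1 transition and 3 transversions, so the answer is 1.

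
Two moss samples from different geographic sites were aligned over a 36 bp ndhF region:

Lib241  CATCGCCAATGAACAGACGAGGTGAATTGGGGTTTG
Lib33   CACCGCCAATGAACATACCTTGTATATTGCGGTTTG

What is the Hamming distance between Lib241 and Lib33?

8

Mismatches occur at site 3 (T/C), site 16 (G/T), site 19 (G/C), site 20 (A/T), site 21 (G/T), site 24 (G/A), site 25 (A/T), site 30 (G/C).
That gives 8 mismatches out of 36 aligned sites, so the Hamming distance is 8.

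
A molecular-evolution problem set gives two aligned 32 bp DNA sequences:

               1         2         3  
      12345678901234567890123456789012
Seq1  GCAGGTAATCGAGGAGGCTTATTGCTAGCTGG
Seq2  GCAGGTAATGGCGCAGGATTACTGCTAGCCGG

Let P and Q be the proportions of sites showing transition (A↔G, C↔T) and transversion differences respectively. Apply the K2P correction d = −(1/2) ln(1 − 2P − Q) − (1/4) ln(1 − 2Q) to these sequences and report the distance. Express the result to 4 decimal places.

Differing sites — 10:C/G (Tv); 12:A/C (Tv); 14:G/C (Tv); 18:C/A (Tv); 22:T/C (Ti); 30:T/C (Ti).
Of the 6 differences, 2 transitions and 4 transversions over 32 sites: P = 2/32 = 0.062500, Q = 4/32 = 0.125000.
d = −0.5·ln(0.750000) − 0.25·ln(0.750000) = −0.5·(-0.287682) − 0.25·(-0.287682) = 0.2158.

0.2158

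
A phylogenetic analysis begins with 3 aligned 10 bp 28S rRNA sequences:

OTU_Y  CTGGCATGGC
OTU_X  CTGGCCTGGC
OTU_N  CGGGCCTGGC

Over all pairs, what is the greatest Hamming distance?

2

Pairwise Hamming distances:
  OTU_Y vs OTU_X: 1
  OTU_Y vs OTU_N: 2
  OTU_X vs OTU_N: 1
The largest is 2, between OTU_Y and OTU_N.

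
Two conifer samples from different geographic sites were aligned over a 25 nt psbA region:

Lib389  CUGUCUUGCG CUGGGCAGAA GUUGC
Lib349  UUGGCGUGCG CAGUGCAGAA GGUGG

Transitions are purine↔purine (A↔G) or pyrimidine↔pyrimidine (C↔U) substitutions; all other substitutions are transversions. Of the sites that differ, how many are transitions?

Differing sites — 1:C/U (Ti); 4:U/G (Tv); 6:U/G (Tv); 12:U/A (Tv); 14:G/U (Tv); 22:U/G (Tv); 25:C/G (Tv).
Of the 7 differences, 1 transition and 6 transversions, so the answer is 1.

1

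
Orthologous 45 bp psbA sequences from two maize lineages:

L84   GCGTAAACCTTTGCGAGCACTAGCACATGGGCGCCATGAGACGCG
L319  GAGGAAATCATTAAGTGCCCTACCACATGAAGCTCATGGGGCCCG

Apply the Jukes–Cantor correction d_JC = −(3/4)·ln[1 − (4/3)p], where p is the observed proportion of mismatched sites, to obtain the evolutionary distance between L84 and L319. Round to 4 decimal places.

Mismatches occur at site 2 (C↔A), site 4 (T↔G), site 8 (C↔T), site 10 (T↔A), site 13 (G↔A), site 14 (C↔A), site 16 (A↔T), site 19 (A↔C), site 23 (G↔C), site 30 (G↔A), site 31 (G↔A), site 32 (C↔G), site 33 (G↔C), site 34 (C↔T), site 39 (A↔G), site 41 (A↔G), site 43 (G↔C).
p = 17/45 = 0.377778.
d = −0.75 · ln(1 − (4/3)·0.377778) = −0.75 · ln(0.496296) = −0.75 · (-0.700583) = 0.5254.

0.5254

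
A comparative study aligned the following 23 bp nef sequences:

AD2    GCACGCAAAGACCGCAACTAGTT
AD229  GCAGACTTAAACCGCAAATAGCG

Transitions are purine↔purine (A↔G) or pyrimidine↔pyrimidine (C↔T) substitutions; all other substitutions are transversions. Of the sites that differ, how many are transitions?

The sequences differ at positions 4 (C/G, transversion), 5 (G/A, transition), 7 (A/T, transversion), 8 (A/T, transversion), 10 (G/A, transition), 18 (C/A, transversion), 22 (T/C, transition), 23 (T/G, transversion).
Of the 8 differences, 3 transitions and 5 transversions, so the answer is 3.

3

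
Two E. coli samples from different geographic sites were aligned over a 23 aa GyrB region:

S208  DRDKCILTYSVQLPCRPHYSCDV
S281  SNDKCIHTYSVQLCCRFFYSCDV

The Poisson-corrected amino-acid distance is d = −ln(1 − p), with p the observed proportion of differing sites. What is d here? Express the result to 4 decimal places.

0.3023

Mismatches occur at site 1 (D↔S), site 2 (R↔N), site 7 (L↔H), site 14 (P↔C), site 17 (P↔F), site 18 (H↔F).
p = 6/23 = 0.260870.
d = −ln(1 − 0.260870) = −ln(0.739130) = 0.3023.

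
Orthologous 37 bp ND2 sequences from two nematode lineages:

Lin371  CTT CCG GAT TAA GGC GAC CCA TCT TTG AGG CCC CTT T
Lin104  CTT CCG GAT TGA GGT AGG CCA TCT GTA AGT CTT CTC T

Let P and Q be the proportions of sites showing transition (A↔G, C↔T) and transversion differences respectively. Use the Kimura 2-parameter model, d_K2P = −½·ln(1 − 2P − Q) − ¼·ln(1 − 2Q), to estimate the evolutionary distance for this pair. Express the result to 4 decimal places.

0.4045

The sequences differ at positions 11 (A/G, transition), 15 (C/T, transition), 16 (G/A, transition), 17 (A/G, transition), 18 (C/G, transversion), 25 (T/G, transversion), 27 (G/A, transition), 30 (G/T, transversion), 32 (C/T, transition), 33 (C/T, transition), 36 (T/C, transition).
Of the 11 differences, 8 transitions and 3 transversions over 37 sites: P = 8/37 = 0.216216, Q = 3/37 = 0.081081.
d = −0.5·ln(0.486487) − 0.25·ln(0.837838) = −0.5·(-0.720545) − 0.25·(-0.176931) = 0.4045.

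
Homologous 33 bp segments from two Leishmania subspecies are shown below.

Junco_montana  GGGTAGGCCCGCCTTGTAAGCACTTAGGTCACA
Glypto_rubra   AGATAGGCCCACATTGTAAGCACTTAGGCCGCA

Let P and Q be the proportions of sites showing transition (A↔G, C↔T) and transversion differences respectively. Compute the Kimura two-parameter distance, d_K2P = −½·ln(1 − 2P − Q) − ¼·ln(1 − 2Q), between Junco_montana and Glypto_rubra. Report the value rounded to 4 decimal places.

The sequences differ at positions 1 (G/A, transition), 3 (G/A, transition), 11 (G/A, transition), 13 (C/A, transversion), 29 (T/C, transition), 31 (A/G, transition).
Of the 6 differences, 5 transitions and 1 transversion over 33 sites: P = 5/33 = 0.151515, Q = 1/33 = 0.030303.
d = −0.5·ln(0.666667) − 0.25·ln(0.939394) = −0.5·(-0.405465) − 0.25·(-0.062520) = 0.2184.

0.2184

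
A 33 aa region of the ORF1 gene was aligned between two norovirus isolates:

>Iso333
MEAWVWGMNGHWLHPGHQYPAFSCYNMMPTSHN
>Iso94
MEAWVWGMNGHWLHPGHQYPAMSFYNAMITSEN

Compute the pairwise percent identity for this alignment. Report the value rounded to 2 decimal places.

84.85%

Differing sites — 22:F/M; 24:C/F; 27:M/A; 29:P/I; 32:H/E.
28 of the 33 sites match, so the percent identity is 28/33 × 100 = 84.85%.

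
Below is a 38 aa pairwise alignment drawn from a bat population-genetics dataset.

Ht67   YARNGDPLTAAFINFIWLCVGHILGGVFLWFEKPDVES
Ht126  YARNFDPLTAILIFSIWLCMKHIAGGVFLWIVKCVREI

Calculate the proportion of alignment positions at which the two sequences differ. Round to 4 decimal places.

The sequences differ at positions 5 (G/F), 11 (A/I), 12 (F/L), 14 (N/F), 15 (F/S), 20 (V/M), 21 (G/K), 24 (L/A), 31 (F/I), 32 (E/V), 34 (P/C), 35 (D/V), 36 (V/R), 38 (S/I).
There are 14 differences over 38 sites, so p = 14/38 = 0.3684.

0.3684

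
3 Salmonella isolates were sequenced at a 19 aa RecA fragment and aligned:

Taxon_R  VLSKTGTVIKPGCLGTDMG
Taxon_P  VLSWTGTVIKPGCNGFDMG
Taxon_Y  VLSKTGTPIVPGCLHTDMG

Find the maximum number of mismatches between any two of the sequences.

6

Pairwise Hamming distances:
  Taxon_R vs Taxon_P: 3
  Taxon_R vs Taxon_Y: 3
  Taxon_P vs Taxon_Y: 6
The largest is 6, between Taxon_P and Taxon_Y.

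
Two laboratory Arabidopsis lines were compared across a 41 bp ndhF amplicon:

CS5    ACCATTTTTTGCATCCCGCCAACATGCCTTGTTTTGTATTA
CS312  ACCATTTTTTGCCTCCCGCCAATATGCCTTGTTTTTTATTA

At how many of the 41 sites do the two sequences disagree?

3

Differing sites — 13:A/C; 23:C/T; 36:G/T.
That gives 3 mismatches out of 41 aligned sites, so the Hamming distance is 3.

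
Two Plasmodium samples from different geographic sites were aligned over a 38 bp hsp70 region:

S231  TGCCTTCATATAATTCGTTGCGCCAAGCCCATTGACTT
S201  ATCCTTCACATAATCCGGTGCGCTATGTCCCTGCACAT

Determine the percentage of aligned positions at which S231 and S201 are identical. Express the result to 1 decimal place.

68.4%

Differing sites — 1:T/A; 2:G/T; 9:T/C; 15:T/C; 18:T/G; 24:C/T; 26:A/T; 28:C/T; 31:A/C; 33:T/G; 34:G/C; 37:T/A.
26 of the 38 sites match, so the percent identity is 26/38 × 100 = 68.4%.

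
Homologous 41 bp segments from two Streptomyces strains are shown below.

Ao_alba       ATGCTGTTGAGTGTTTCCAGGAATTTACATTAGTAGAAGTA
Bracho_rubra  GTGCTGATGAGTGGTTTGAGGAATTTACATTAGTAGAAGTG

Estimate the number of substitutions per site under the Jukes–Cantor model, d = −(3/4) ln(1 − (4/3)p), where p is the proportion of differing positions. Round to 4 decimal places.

0.1628

Differing sites — 1:A/G; 7:T/A; 14:T/G; 17:C/T; 18:C/G; 41:A/G.
p = 6/41 = 0.146341.
d = −0.75 · ln(1 − (4/3)·0.146341) = −0.75 · ln(0.804879) = −0.75 · (-0.217063) = 0.1628.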